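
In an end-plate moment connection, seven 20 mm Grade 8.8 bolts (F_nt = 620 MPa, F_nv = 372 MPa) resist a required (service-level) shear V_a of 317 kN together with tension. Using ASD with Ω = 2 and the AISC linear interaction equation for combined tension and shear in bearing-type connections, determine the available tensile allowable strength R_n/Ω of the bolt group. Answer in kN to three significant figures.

A_b = π·20²/4 = 314.2 mm²; f_rv = 317 × 1000 / (7 × 314.2) = 144.1 MPa.
F'_nt = 1.3 F_nt − (Ω F_nt / F_nv) f_rv = 1.3·620 − (2·620/372)·144.1 = 325.5 MPa, capped at F_nt → F'_nt = 325.5 MPa.
R_n = F'_nt · A_b · n = 325.5 × 314.2 × 7 / 1000 = 715.8 kN.
Allowable strength R_n/Ω = 715.8 / 2 = 358 kN.

358 kN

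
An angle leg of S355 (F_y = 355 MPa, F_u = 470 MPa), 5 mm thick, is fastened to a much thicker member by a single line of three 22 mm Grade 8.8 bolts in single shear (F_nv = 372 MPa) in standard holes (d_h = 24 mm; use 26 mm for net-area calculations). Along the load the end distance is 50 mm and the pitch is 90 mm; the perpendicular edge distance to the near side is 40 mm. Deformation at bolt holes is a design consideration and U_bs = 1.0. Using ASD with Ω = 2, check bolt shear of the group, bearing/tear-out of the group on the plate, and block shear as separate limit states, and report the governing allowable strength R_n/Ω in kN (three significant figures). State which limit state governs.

148 kN (block shear governs)

Bolt shear: A_b = π·22²/4 = 380.1 mm²; R_n = 372 × 380.1 × 3 × 1 / 1000 = 424.2 kN → 424.2 / 2 = 212 kN.
Bearing: edge l_c = 38, r_n = 107.2 kN; interior l_c = 66, r_n = 124.1 kN; R_n = 107.2 + 2·124.1 = 355.3 kN → 178 kN.
Block shear: A_gv = 1150, A_nv = 825, A_nt = 135 mm²; R_n = min(0.6F_uA_nv, 0.6F_yA_gv) + U_bs·F_u·A_nt = 296.1 kN → 148 kN.
Block shear governs: 148 kN.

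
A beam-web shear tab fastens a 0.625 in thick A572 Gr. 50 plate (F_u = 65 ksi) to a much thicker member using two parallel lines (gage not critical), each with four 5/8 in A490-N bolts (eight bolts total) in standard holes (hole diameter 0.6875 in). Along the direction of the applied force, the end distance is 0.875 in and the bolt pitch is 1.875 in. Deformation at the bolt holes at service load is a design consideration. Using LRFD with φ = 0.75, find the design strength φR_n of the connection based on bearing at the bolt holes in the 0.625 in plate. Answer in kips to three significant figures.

299 kips

Per bolt r_n = 1.2 l_c t F_u ≤ 2.4 d t F_u; upper limit = 2.4 × 0.625 × 0.625 × 65 = 60.94 kips.
Edge bolt: l_c = 0.875 − 0.6875/2 = 0.5312 in → 1.2 × 0.5312 × 0.625 × 65 = 25.9 → r_n = 25.9 kips.
Interior bolts: l_c = 1.875 − 0.6875 = 1.188 in → 1.2 × 1.188 × 0.625 × 65 = 57.89 → r_n = 57.89 kips.
R_n = 2 × 25.9 + 6 × 57.89 = 399.1 kips.
Design strength φR_n = 0.75 × 399.1 = 299 kips.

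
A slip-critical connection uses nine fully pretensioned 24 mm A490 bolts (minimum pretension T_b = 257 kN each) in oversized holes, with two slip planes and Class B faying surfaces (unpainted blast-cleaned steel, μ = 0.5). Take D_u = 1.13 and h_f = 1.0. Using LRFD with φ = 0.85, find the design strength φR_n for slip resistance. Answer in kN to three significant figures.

R_n = μ · D_u · h_f · T_b · n_s · n_b = 0.5 × 1.13 × 1.0 × 257 × 2 × 9 = 2614 kN.
Design strength φR_n = 0.85 × 2614 = 2220 kN.

2220 kN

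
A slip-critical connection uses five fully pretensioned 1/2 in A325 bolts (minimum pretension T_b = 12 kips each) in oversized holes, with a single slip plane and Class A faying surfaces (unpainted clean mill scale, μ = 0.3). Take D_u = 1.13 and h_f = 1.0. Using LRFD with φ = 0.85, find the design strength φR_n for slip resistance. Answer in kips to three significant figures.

R_n = μ · D_u · h_f · T_b · n_s · n_b = 0.3 × 1.13 × 1.0 × 12 × 1 × 5 = 20.34 kips.
Design strength φR_n = 0.85 × 20.34 = 17.3 kips.

17.3 kips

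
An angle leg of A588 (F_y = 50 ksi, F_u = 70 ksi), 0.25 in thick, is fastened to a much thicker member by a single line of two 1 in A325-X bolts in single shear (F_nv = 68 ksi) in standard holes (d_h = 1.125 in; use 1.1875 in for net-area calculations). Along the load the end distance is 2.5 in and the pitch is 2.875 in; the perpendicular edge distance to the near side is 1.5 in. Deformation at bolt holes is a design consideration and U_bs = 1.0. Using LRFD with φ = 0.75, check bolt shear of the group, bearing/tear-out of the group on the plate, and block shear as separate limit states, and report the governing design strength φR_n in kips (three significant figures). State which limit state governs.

Bolt shear: A_b = π·1²/4 = 0.7854 in²; R_n = 68 × 0.7854 × 2 × 1 = 106.8 kips → 0.75 × 106.8 = 80.1 kips.
Bearing: edge l_c = 1.938, r_n = 40.69 kips; interior l_c = 1.75, r_n = 36.75 kips; R_n = 40.69 + 1·36.75 = 77.44 kips → 58.1 kips.
Block shear: A_gv = 1.344, A_nv = 0.8984, A_nt = 0.2266 in²; R_n = min(0.6F_uA_nv, 0.6F_yA_gv) + U_bs·F_u·A_nt = 53.59 kips → 40.2 kips.
Block shear governs: 40.2 kips.

40.2 kips (block shear governs)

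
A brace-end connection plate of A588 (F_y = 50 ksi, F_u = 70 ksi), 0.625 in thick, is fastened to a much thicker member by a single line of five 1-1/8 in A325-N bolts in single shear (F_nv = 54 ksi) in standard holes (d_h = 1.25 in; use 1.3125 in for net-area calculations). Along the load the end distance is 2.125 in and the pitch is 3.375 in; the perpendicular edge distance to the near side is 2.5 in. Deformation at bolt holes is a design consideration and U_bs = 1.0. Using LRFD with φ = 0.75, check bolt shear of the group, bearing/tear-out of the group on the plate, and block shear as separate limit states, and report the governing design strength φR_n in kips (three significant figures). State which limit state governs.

Bolt shear: A_b = π·1.125²/4 = 0.994 in²; R_n = 54 × 0.994 × 5 × 1 = 268.4 kips → 0.75 × 268.4 = 201 kips.
Bearing: edge l_c = 1.5, r_n = 78.75 kips; interior l_c = 2.125, r_n = 111.6 kips; R_n = 78.75 + 4·111.6 = 525 kips → 394 kips.
Block shear: A_gv = 9.766, A_nv = 6.074, A_nt = 1.152 in²; R_n = min(0.6F_uA_nv, 0.6F_yA_gv) + U_bs·F_u·A_nt = 335.8 kips → 252 kips.
Bolt shear governs: 201 kips.

201 kips (bolt shear governs)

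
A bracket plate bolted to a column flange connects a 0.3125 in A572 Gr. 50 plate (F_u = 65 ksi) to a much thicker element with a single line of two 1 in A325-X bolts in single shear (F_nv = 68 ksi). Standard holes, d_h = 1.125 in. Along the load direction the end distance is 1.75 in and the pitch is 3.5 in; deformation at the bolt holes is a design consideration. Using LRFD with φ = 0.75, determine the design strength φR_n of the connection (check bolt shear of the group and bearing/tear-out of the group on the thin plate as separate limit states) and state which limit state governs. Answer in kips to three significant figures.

58.3 kips (bearing governs)

Bolt shear: A_b = π·1²/4 = 0.7854 in²; R_n = 68 × 0.7854 × 2 × 1 = 106.8 kips → 0.75 × 106.8 = 80.1 kips.
Bearing (1.2 l_c t F_u ≤ 2.4 d t F_u): upper limit = 2.4·1·0.3125·65 = 48.75 kips.
  Edge l_c = 1.75 − 1.125/2 = 1.188 → r_n = 28.95 kips; interior l_c = 3.5 − 1.125 = 2.375 → r_n = 48.75 kips.
  R_n,bearing = 1·28.95 + 1·48.75 = 77.7 kips → 0.75 × 77.7 = 58.3 kips.
Bearing governs: 58.3 kips.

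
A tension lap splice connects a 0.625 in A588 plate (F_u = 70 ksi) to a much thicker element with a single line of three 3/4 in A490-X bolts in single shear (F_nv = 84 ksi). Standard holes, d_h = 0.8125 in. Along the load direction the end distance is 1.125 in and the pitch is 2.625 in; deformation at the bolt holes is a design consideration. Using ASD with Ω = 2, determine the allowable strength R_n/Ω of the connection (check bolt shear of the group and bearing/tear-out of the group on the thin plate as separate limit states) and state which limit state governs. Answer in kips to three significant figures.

55.7 kips (bolt shear governs)

Bolt shear: A_b = π·0.75²/4 = 0.4418 in²; R_n = 84 × 0.4418 × 3 × 1 = 111.3 kips → 111.3 / 2 = 55.7 kips.
Bearing (1.2 l_c t F_u ≤ 2.4 d t F_u): upper limit = 2.4·0.75·0.625·70 = 78.75 kips.
  Edge l_c = 1.125 − 0.8125/2 = 0.7188 → r_n = 37.73 kips; interior l_c = 2.625 − 0.8125 = 1.812 → r_n = 78.75 kips.
  R_n,bearing = 1·37.73 + 2·78.75 = 195.2 kips → 195.2 / 2 = 97.6 kips.
Bolt shear governs: 55.7 kips.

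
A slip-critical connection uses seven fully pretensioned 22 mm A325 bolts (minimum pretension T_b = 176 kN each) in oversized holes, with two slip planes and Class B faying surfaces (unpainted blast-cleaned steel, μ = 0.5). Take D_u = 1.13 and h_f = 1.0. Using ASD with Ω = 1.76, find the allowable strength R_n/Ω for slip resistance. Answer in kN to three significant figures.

791 kN

R_n = μ · D_u · h_f · T_b · n_s · n_b = 0.5 × 1.13 × 1.0 × 176 × 2 × 7 = 1392 kN.
Allowable strength R_n/Ω = 1392 / 1.76 = 791 kN.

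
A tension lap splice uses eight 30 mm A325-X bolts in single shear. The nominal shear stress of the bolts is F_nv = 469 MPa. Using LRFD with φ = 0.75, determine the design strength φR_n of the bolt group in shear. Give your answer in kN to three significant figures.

A_b = π × 30² / 4 = 706.9 mm².
R_n = F_nv · A_b · n · n_s = 469 × 706.9 × 8 × 1 / 1000 = 2652 kN.
Design strength φR_n = 0.75 × 2652 = 1990 kN.

1990 kN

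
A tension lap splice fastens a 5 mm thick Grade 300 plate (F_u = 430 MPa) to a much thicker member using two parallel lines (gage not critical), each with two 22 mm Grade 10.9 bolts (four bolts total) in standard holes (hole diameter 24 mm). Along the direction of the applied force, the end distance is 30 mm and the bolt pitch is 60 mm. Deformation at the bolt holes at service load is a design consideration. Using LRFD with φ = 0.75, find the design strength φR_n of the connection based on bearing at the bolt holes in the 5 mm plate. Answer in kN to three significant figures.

Per bolt r_n = 1.2 l_c t F_u ≤ 2.4 d t F_u; upper limit = 2.4 × 22 × 5 × 430 / 1000 = 113.5 kN.
Edge bolt: l_c = 30 − 24/2 = 18 mm → 1.2 × 18 × 5 × 430 / 1000 = 46.44 → r_n = 46.44 kN.
Interior bolts: l_c = 60 − 24 = 36 mm → 1.2 × 36 × 5 × 430 / 1000 = 92.88 → r_n = 92.88 kN.
R_n = 2 × 46.44 + 2 × 92.88 = 278.6 kN.
Design strength φR_n = 0.75 × 278.6 = 209 kN.

209 kN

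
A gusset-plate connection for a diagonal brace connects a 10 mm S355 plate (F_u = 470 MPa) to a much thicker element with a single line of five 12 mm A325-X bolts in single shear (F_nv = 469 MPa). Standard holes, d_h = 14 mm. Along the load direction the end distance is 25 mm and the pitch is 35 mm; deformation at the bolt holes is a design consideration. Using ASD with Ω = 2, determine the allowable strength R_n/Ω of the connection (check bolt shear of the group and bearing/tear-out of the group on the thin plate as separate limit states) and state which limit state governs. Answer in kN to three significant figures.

Bolt shear: A_b = π·12²/4 = 113.1 mm²; R_n = 469 × 113.1 × 5 × 1 / 1000 = 265.2 kN → 265.2 / 2 = 133 kN.
Bearing (1.2 l_c t F_u ≤ 2.4 d t F_u): upper limit = 2.4·12·10·470 / 1000 = 135.4 kN.
  Edge l_c = 25 − 14/2 = 18 → r_n = 101.5 kN; interior l_c = 35 − 14 = 21 → r_n = 118.4 kN.
  R_n,bearing = 1·101.5 + 4·118.4 = 575.3 kN → 575.3 / 2 = 288 kN.
Bolt shear governs: 133 kN.

133 kN (bolt shear governs)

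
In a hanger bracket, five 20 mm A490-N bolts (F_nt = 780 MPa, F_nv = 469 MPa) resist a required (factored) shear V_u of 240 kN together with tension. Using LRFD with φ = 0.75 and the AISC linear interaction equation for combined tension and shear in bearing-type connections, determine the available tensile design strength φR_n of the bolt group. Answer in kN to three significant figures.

A_b = π·20²/4 = 314.2 mm²; f_rv = 240 × 1000 / (5 × 314.2) = 152.8 MPa.
F'_nt = 1.3 F_nt − (F_nt / φF_nv) f_rv = 1.3·780 − (780/(0.75·469))·152.8 = 675.2 MPa, capped at F_nt → F'_nt = 675.2 MPa.
R_n = F'_nt · A_b · n = 675.2 × 314.2 × 5 / 1000 = 1061 kN.
Design strength φR_n = 0.75 × 1061 = 795 kN.

795 kN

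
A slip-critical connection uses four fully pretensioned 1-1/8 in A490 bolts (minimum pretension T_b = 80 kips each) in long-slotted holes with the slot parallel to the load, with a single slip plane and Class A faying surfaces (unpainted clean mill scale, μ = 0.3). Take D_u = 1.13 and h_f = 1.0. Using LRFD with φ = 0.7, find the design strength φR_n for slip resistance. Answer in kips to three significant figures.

75.9 kips

R_n = μ · D_u · h_f · T_b · n_s · n_b = 0.3 × 1.13 × 1.0 × 80 × 1 × 4 = 108.5 kips.
Design strength φR_n = 0.7 × 108.5 = 75.9 kips.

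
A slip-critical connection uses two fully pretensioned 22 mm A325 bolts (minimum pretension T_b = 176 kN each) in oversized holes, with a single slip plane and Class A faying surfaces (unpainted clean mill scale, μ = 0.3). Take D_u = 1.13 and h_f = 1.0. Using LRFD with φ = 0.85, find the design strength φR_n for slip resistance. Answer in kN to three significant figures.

R_n = μ · D_u · h_f · T_b · n_s · n_b = 0.3 × 1.13 × 1.0 × 176 × 1 × 2 = 119.3 kN.
Design strength φR_n = 0.85 × 119.3 = 101 kN.

101 kN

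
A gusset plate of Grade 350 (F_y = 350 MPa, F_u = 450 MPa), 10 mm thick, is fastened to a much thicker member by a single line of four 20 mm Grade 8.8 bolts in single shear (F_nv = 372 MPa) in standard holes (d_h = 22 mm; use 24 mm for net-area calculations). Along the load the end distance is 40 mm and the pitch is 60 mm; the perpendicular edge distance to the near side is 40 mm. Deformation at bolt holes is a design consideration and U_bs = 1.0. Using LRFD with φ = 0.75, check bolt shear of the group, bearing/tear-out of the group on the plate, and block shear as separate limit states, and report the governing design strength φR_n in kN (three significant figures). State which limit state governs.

Bolt shear: A_b = π·20²/4 = 314.2 mm²; R_n = 372 × 314.2 × 4 × 1 / 1000 = 467.5 kN → 0.75 × 467.5 = 351 kN.
Bearing: edge l_c = 29, r_n = 156.6 kN; interior l_c = 38, r_n = 205.2 kN; R_n = 156.6 + 3·205.2 = 772.2 kN → 579 kN.
Block shear: A_gv = 2200, A_nv = 1360, A_nt = 280 mm²; R_n = min(0.6F_uA_nv, 0.6F_yA_gv) + U_bs·F_u·A_nt = 493.2 kN → 370 kN.
Bolt shear governs: 351 kN.

351 kN (bolt shear governs)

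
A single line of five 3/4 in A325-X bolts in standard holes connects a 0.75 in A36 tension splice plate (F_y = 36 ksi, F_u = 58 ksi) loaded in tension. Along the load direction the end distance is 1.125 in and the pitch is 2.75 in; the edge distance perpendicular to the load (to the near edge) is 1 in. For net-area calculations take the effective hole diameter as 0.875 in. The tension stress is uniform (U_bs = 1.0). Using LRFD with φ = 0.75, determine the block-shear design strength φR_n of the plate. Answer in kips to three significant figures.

166 kips

Shear plane L_v = 1.125 + 4·2.75 = 12.12 in; A_gv = 12.12 × 0.75 = 9.094 in².
A_nv = (12.12 − 4.5·0.875) × 0.75 = 6.141 in².
A_nt = (1 − 0.5·0.875) × 0.75 = 0.4219 in².
0.6 F_u A_nv = 213.7 kips; 0.6 F_y A_gv = 196.4 kips → shear yielding governs the shear term.
R_n = 196.4 + 1.0 × 58 × 0.4219 = 220.9 kips.
Design strength φR_n = 0.75 × 220.9 = 166 kips.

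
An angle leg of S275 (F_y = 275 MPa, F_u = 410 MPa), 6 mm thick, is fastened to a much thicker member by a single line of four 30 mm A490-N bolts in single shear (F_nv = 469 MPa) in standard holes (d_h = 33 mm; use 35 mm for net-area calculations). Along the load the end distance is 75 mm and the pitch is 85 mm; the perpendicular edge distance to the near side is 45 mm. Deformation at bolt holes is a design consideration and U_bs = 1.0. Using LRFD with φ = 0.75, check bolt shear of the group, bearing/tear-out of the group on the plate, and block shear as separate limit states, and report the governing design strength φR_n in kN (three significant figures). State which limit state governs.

280 kN (block shear governs)

Bolt shear: A_b = π·30²/4 = 706.9 mm²; R_n = 469 × 706.9 × 4 × 1 / 1000 = 1326 kN → 0.75 × 1326 = 995 kN.
Bearing: edge l_c = 58.5, r_n = 172.7 kN; interior l_c = 52, r_n = 153.5 kN; R_n = 172.7 + 3·153.5 = 633.2 kN → 475 kN.
Block shear: A_gv = 1980, A_nv = 1245, A_nt = 165 mm²; R_n = min(0.6F_uA_nv, 0.6F_yA_gv) + U_bs·F_u·A_nt = 373.9 kN → 280 kN.
Block shear governs: 280 kN.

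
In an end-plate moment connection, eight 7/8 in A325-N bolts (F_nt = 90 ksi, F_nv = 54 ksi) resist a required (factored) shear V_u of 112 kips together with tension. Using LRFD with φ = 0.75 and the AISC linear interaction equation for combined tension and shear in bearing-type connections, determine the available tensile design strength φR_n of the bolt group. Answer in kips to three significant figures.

235 kips

A_b = π·0.875²/4 = 0.6013 in²; f_rv = 112 / (8 × 0.6013) = 23.28 ksi.
F'_nt = 1.3 F_nt − (F_nt / φF_nv) f_rv = 1.3·90 − (90/(0.75·54))·23.28 = 65.26 ksi, capped at F_nt → F'_nt = 65.26 ksi.
R_n = F'_nt · A_b · n = 65.26 × 0.6013 × 8 = 313.9 kips.
Design strength φR_n = 0.75 × 313.9 = 235 kips.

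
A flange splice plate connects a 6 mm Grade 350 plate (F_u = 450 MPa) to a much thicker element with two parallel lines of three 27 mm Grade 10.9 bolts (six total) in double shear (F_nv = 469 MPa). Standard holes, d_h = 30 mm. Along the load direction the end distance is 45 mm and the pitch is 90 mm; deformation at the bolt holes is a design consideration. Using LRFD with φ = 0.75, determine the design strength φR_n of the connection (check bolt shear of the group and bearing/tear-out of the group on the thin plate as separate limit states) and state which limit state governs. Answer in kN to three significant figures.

Bolt shear: A_b = π·27²/4 = 572.6 mm²; R_n = 469 × 572.6 × 6 × 2 / 1000 = 3222 kN → 0.75 × 3222 = 2420 kN.
Bearing (1.2 l_c t F_u ≤ 2.4 d t F_u): upper limit = 2.4·27·6·450 / 1000 = 175 kN.
  Edge l_c = 45 − 30/2 = 30 → r_n = 97.2 kN; interior l_c = 90 − 30 = 60 → r_n = 175 kN.
  R_n,bearing = 2·97.2 + 4·175 = 894.2 kN → 0.75 × 894.2 = 671 kN.
Bearing governs: 671 kN.

671 kN (bearing governs)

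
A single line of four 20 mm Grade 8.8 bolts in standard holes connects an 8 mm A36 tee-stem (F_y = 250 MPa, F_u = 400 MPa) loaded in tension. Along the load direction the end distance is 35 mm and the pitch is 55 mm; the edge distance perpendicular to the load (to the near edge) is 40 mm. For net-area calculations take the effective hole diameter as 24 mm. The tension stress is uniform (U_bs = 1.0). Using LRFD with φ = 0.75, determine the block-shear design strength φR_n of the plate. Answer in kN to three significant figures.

234 kN

Shear plane L_v = 35 + 3·55 = 200 mm; A_gv = 200 × 8 = 1600 mm².
A_nv = (200 − 3.5·24) × 8 = 928 mm².
A_nt = (40 − 0.5·24) × 8 = 224 mm².
0.6 F_u A_nv = 222.7 kN; 0.6 F_y A_gv = 240 kN → shear rupture governs the shear term.
R_n = 222.7 + 1.0 × 400 × 224 / 1000 = 312.3 kN.
Design strength φR_n = 0.75 × 312.3 = 234 kN.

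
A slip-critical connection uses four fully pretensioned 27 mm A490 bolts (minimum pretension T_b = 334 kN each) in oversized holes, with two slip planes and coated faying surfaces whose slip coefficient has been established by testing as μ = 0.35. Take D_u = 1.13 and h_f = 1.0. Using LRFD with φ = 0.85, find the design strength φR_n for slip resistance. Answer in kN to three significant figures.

R_n = μ · D_u · h_f · T_b · n_s · n_b = 0.35 × 1.13 × 1.0 × 334 × 2 × 4 = 1057 kN.
Design strength φR_n = 0.85 × 1057 = 898 kN.

898 kN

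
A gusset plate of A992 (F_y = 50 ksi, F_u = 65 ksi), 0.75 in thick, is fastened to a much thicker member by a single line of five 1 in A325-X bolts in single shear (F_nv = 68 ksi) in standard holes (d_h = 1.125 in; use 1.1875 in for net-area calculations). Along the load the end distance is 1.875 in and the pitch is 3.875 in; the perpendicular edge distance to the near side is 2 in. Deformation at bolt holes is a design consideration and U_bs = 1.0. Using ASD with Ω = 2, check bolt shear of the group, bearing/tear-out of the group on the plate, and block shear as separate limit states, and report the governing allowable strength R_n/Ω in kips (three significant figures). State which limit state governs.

134 kips (bolt shear governs)

Bolt shear: A_b = π·1²/4 = 0.7854 in²; R_n = 68 × 0.7854 × 5 × 1 = 267 kips → 267 / 2 = 134 kips.
Bearing: edge l_c = 1.312, r_n = 76.78 kips; interior l_c = 2.75, r_n = 117 kips; R_n = 76.78 + 4·117 = 544.8 kips → 272 kips.
Block shear: A_gv = 13.03, A_nv = 9.023, A_nt = 1.055 in²; R_n = min(0.6F_uA_nv, 0.6F_yA_gv) + U_bs·F_u·A_nt = 420.5 kips → 210 kips.
Bolt shear governs: 134 kips.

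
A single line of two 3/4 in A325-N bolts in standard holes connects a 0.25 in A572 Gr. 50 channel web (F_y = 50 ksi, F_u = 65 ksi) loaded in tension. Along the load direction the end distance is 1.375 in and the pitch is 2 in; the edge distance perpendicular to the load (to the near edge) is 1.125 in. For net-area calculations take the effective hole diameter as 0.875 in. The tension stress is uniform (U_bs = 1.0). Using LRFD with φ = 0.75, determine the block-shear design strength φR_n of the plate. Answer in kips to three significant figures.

Shear plane L_v = 1.375 + 1·2 = 3.375 in; A_gv = 3.375 × 0.25 = 0.8438 in².
A_nv = (3.375 − 1.5·0.875) × 0.25 = 0.5156 in².
A_nt = (1.125 − 0.5·0.875) × 0.25 = 0.1719 in².
0.6 F_u A_nv = 20.11 kips; 0.6 F_y A_gv = 25.31 kips → shear rupture governs the shear term.
R_n = 20.11 + 1.0 × 65 × 0.1719 = 31.28 kips.
Design strength φR_n = 0.75 × 31.28 = 23.5 kips.

23.5 kips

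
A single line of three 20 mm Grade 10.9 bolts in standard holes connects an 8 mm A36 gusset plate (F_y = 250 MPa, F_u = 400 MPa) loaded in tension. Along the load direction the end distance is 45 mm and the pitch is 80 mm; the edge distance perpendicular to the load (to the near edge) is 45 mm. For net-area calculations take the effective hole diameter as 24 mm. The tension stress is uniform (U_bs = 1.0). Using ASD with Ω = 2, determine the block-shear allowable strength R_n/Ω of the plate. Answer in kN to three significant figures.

Shear plane L_v = 45 + 2·80 = 205 mm; A_gv = 205 × 8 = 1640 mm².
A_nv = (205 − 2.5·24) × 8 = 1160 mm².
A_nt = (45 − 0.5·24) × 8 = 264 mm².
0.6 F_u A_nv = 278.4 kN; 0.6 F_y A_gv = 246 kN → shear yielding governs the shear term.
R_n = 246 + 1.0 × 400 × 264 / 1000 = 351.6 kN.
Allowable strength R_n/Ω = 351.6 / 2 = 176 kN.

176 kN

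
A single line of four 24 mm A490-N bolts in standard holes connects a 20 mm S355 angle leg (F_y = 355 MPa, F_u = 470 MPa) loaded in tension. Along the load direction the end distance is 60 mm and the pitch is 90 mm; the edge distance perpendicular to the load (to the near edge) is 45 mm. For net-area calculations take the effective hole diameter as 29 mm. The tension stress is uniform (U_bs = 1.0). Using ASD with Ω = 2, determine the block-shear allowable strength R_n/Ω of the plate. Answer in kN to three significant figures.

788 kN

Shear plane L_v = 60 + 3·90 = 330 mm; A_gv = 330 × 20 = 6600 mm².
A_nv = (330 − 3.5·29) × 20 = 4570 mm².
A_nt = (45 − 0.5·29) × 20 = 610 mm².
0.6 F_u A_nv = 1289 kN; 0.6 F_y A_gv = 1406 kN → shear rupture governs the shear term.
R_n = 1289 + 1.0 × 470 × 610 / 1000 = 1575 kN.
Allowable strength R_n/Ω = 1575 / 2 = 788 kN.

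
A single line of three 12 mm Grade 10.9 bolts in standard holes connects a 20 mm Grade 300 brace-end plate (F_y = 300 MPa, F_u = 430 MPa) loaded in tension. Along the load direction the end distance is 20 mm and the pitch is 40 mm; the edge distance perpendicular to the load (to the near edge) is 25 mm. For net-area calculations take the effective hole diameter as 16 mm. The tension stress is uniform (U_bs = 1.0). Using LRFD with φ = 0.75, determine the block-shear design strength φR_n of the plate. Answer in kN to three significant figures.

342 kN

Shear plane L_v = 20 + 2·40 = 100 mm; A_gv = 100 × 20 = 2000 mm².
A_nv = (100 − 2.5·16) × 20 = 1200 mm².
A_nt = (25 − 0.5·16) × 20 = 340 mm².
0.6 F_u A_nv = 309.6 kN; 0.6 F_y A_gv = 360 kN → shear rupture governs the shear term.
R_n = 309.6 + 1.0 × 430 × 340 / 1000 = 455.8 kN.
Design strength φR_n = 0.75 × 455.8 = 342 kN.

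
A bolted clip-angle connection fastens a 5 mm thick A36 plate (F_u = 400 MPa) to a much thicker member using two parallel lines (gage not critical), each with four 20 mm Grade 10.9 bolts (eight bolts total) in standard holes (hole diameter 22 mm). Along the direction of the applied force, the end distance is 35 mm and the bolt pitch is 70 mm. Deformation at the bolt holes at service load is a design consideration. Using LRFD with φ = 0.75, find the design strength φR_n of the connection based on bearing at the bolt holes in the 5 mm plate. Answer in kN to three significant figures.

518 kN

Per bolt r_n = 1.2 l_c t F_u ≤ 2.4 d t F_u; upper limit = 2.4 × 20 × 5 × 400 / 1000 = 96 kN.
Edge bolt: l_c = 35 − 22/2 = 24 mm → 1.2 × 24 × 5 × 400 / 1000 = 57.6 → r_n = 57.6 kN.
Interior bolts: l_c = 70 − 22 = 48 mm → 1.2 × 48 × 5 × 400 / 1000 = 115.2 → r_n = 96 kN.
R_n = 2 × 57.6 + 6 × 96 = 691.2 kN.
Design strength φR_n = 0.75 × 691.2 = 518 kN.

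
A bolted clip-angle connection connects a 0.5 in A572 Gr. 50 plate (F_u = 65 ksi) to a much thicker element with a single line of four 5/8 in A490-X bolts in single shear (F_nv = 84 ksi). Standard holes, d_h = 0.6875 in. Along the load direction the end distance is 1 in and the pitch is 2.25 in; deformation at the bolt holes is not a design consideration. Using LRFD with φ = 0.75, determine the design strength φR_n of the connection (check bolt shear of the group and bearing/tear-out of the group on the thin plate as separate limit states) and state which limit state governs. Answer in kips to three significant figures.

77.3 kips (bolt shear governs)

Bolt shear: A_b = π·0.625²/4 = 0.3068 in²; R_n = 84 × 0.3068 × 4 × 1 = 103.1 kips → 0.75 × 103.1 = 77.3 kips.
Bearing (1.5 l_c t F_u ≤ 3.0 d t F_u): upper limit = 3.0·0.625·0.5·65 = 60.94 kips.
  Edge l_c = 1 − 0.6875/2 = 0.6562 → r_n = 31.99 kips; interior l_c = 2.25 − 0.6875 = 1.562 → r_n = 60.94 kips.
  R_n,bearing = 1·31.99 + 3·60.94 = 214.8 kips → 0.75 × 214.8 = 161 kips.
Bolt shear governs: 77.3 kips.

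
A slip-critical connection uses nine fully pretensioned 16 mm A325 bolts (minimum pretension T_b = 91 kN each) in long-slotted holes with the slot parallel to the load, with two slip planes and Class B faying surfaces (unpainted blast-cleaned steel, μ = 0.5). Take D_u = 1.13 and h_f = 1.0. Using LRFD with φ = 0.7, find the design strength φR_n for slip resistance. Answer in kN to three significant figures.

R_n = μ · D_u · h_f · T_b · n_s · n_b = 0.5 × 1.13 × 1.0 × 91 × 2 × 9 = 925.5 kN.
Design strength φR_n = 0.7 × 925.5 = 648 kN.

648 kN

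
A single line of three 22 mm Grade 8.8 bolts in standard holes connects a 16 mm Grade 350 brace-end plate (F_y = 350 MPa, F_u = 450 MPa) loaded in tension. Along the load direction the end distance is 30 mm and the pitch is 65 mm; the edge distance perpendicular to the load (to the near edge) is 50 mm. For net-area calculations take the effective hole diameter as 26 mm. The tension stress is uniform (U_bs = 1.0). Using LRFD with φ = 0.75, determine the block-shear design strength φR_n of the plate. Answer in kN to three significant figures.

Shear plane L_v = 30 + 2·65 = 160 mm; A_gv = 160 × 16 = 2560 mm².
A_nv = (160 − 2.5·26) × 16 = 1520 mm².
A_nt = (50 − 0.5·26) × 16 = 592 mm².
0.6 F_u A_nv = 410.4 kN; 0.6 F_y A_gv = 537.6 kN → shear rupture governs the shear term.
R_n = 410.4 + 1.0 × 450 × 592 / 1000 = 676.8 kN.
Design strength φR_n = 0.75 × 676.8 = 508 kN.

508 kN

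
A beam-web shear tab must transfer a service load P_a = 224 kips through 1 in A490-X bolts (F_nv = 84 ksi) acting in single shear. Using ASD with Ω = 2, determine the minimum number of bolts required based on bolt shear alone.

A_b = π·1²/4 = 0.7854 in².
Per-bolt allowable strength R_n/Ω = 84 × 0.7854 × 1 / 2 = 32.99 kips.
n ≥ 224 / 32.99 = 6.791 → use 7 bolts.

7 bolts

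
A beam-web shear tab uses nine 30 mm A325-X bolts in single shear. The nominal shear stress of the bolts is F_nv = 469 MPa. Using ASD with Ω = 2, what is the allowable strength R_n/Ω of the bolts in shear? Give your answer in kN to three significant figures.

1490 kN

A_b = π × 30² / 4 = 706.9 mm².
R_n = F_nv · A_b · n · n_s = 469 × 706.9 × 9 × 1 / 1000 = 2984 kN.
Allowable strength R_n/Ω = 2984 / 2 = 1490 kN.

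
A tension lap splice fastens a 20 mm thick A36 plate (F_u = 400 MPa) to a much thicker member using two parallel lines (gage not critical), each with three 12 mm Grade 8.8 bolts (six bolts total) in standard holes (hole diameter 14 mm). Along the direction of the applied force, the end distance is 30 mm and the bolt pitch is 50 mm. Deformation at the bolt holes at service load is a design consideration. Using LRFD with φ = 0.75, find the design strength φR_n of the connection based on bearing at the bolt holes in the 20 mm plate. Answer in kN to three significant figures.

Per bolt r_n = 1.2 l_c t F_u ≤ 2.4 d t F_u; upper limit = 2.4 × 12 × 20 × 400 / 1000 = 230.4 kN.
Edge bolt: l_c = 30 − 14/2 = 23 mm → 1.2 × 23 × 20 × 400 / 1000 = 220.8 → r_n = 220.8 kN.
Interior bolts: l_c = 50 − 14 = 36 mm → 1.2 × 36 × 20 × 400 / 1000 = 345.6 → r_n = 230.4 kN.
R_n = 2 × 220.8 + 4 × 230.4 = 1363 kN.
Design strength φR_n = 0.75 × 1363 = 1020 kN.

1020 kN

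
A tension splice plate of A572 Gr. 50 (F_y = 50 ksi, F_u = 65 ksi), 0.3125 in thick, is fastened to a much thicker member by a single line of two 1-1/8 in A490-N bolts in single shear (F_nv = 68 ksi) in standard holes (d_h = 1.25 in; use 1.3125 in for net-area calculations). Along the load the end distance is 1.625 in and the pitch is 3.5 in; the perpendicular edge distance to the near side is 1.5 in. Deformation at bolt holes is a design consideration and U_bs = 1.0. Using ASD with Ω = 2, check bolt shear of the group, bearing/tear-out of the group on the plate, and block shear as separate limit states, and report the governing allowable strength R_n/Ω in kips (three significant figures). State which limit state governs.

Bolt shear: A_b = π·1.125²/4 = 0.994 in²; R_n = 68 × 0.994 × 2 × 1 = 135.2 kips → 135.2 / 2 = 67.6 kips.
Bearing: edge l_c = 1, r_n = 24.38 kips; interior l_c = 2.25, r_n = 54.84 kips; R_n = 24.38 + 1·54.84 = 79.22 kips → 39.6 kips.
Block shear: A_gv = 1.602, A_nv = 0.9863, A_nt = 0.2637 in²; R_n = min(0.6F_uA_nv, 0.6F_yA_gv) + U_bs·F_u·A_nt = 55.61 kips → 27.8 kips.
Block shear governs: 27.8 kips.

27.8 kips (block shear governs)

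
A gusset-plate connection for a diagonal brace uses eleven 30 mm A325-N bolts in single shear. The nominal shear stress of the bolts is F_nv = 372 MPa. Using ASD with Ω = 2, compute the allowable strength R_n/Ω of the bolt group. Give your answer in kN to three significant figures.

A_b = π × 30² / 4 = 706.9 mm².
R_n = F_nv · A_b · n · n_s = 372 × 706.9 × 11 × 1 / 1000 = 2892 kN.
Allowable strength R_n/Ω = 2892 / 2 = 1450 kN.

1450 kN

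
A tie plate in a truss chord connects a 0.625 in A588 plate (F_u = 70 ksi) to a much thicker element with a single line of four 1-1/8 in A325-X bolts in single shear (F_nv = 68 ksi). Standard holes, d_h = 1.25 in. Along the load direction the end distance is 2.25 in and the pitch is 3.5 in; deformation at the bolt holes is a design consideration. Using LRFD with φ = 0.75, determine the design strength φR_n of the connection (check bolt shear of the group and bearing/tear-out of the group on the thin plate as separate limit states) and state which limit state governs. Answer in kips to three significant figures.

203 kips (bolt shear governs)

Bolt shear: A_b = π·1.125²/4 = 0.994 in²; R_n = 68 × 0.994 × 4 × 1 = 270.4 kips → 0.75 × 270.4 = 203 kips.
Bearing (1.2 l_c t F_u ≤ 2.4 d t F_u): upper limit = 2.4·1.125·0.625·70 = 118.1 kips.
  Edge l_c = 2.25 − 1.25/2 = 1.625 → r_n = 85.31 kips; interior l_c = 3.5 − 1.25 = 2.25 → r_n = 118.1 kips.
  R_n,bearing = 1·85.31 + 3·118.1 = 439.7 kips → 0.75 × 439.7 = 330 kips.
Bolt shear governs: 203 kips.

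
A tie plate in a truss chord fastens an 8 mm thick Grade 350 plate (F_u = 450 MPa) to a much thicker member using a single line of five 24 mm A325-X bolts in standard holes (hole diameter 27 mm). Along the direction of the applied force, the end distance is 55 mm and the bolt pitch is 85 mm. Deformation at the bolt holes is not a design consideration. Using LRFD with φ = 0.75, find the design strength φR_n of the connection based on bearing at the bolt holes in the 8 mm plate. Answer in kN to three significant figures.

946 kN

Per bolt r_n = 1.5 l_c t F_u ≤ 3.0 d t F_u; upper limit = 3.0 × 24 × 8 × 450 / 1000 = 259.2 kN.
Edge bolt: l_c = 55 − 27/2 = 41.5 mm → 1.5 × 41.5 × 8 × 450 / 1000 = 224.1 → r_n = 224.1 kN.
Interior bolts: l_c = 85 − 27 = 58 mm → 1.5 × 58 × 8 × 450 / 1000 = 313.2 → r_n = 259.2 kN.
R_n = 1 × 224.1 + 4 × 259.2 = 1261 kN.
Design strength φR_n = 0.75 × 1261 = 946 kN.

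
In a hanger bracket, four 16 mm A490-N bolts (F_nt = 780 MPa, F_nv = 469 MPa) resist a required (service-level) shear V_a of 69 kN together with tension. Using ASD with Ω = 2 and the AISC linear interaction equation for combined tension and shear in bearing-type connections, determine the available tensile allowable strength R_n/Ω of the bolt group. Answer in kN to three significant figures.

293 kN

A_b = π·16²/4 = 201.1 mm²; f_rv = 69 × 1000 / (4 × 201.1) = 85.79 MPa.
F'_nt = 1.3 F_nt − (Ω F_nt / F_nv) f_rv = 1.3·780 − (2·780/469)·85.79 = 728.6 MPa, capped at F_nt → F'_nt = 728.6 MPa.
R_n = F'_nt · A_b · n = 728.6 × 201.1 × 4 / 1000 = 586 kN.
Allowable strength R_n/Ω = 586 / 2 = 293 kN.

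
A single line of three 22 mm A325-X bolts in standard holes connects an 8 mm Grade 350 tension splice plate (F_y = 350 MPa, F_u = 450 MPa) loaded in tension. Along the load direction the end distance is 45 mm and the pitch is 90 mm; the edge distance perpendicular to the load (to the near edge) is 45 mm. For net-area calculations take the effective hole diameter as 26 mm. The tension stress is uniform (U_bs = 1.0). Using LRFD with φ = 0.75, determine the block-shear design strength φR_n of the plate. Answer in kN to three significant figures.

Shear plane L_v = 45 + 2·90 = 225 mm; A_gv = 225 × 8 = 1800 mm².
A_nv = (225 − 2.5·26) × 8 = 1280 mm².
A_nt = (45 − 0.5·26) × 8 = 256 mm².
0.6 F_u A_nv = 345.6 kN; 0.6 F_y A_gv = 378 kN → shear rupture governs the shear term.
R_n = 345.6 + 1.0 × 450 × 256 / 1000 = 460.8 kN.
Design strength φR_n = 0.75 × 460.8 = 346 kN.

346 kN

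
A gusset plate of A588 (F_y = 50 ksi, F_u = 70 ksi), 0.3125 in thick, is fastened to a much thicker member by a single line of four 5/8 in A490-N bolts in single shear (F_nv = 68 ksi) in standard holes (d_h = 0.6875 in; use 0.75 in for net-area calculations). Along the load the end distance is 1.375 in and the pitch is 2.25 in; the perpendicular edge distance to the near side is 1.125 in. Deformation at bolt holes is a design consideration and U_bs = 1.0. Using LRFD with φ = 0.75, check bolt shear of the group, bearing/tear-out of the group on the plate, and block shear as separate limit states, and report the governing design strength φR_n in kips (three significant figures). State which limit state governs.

Bolt shear: A_b = π·0.625²/4 = 0.3068 in²; R_n = 68 × 0.3068 × 4 × 1 = 83.45 kips → 0.75 × 83.45 = 62.6 kips.
Bearing: edge l_c = 1.031, r_n = 27.07 kips; interior l_c = 1.562, r_n = 32.81 kips; R_n = 27.07 + 3·32.81 = 125.5 kips → 94.1 kips.
Block shear: A_gv = 2.539, A_nv = 1.719, A_nt = 0.2344 in²; R_n = min(0.6F_uA_nv, 0.6F_yA_gv) + U_bs·F_u·A_nt = 88.59 kips → 66.4 kips.
Bolt shear governs: 62.6 kips.

62.6 kips (bolt shear governs)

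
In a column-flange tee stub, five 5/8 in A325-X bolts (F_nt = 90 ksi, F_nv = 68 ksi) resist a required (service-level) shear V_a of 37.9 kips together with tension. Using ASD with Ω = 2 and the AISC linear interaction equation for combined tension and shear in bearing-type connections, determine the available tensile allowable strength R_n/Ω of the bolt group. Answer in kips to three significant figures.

A_b = π·0.625²/4 = 0.3068 in²; f_rv = 37.9 / (5 × 0.3068) = 24.71 ksi.
F'_nt = 1.3 F_nt − (Ω F_nt / F_nv) f_rv = 1.3·90 − (2·90/68)·24.71 = 51.6 ksi, capped at F_nt → F'_nt = 51.6 ksi.
R_n = F'_nt · A_b · n = 51.6 × 0.3068 × 5 = 79.15 kips.
Allowable strength R_n/Ω = 79.15 / 2 = 39.6 kips.

39.6 kips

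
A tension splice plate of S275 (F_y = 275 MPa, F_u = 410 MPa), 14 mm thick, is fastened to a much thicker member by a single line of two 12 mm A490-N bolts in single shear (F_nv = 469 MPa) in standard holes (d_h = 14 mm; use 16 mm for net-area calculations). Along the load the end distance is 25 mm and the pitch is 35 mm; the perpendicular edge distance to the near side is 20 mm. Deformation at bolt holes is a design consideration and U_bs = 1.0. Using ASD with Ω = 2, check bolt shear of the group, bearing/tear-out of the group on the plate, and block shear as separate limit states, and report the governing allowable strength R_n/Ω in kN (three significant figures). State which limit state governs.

53 kN (bolt shear governs)

Bolt shear: A_b = π·12²/4 = 113.1 mm²; R_n = 469 × 113.1 × 2 × 1 / 1000 = 106.1 kN → 106.1 / 2 = 53 kN.
Bearing: edge l_c = 18, r_n = 124 kN; interior l_c = 21, r_n = 144.6 kN; R_n = 124 + 1·144.6 = 268.6 kN → 134 kN.
Block shear: A_gv = 840, A_nv = 504, A_nt = 168 mm²; R_n = min(0.6F_uA_nv, 0.6F_yA_gv) + U_bs·F_u·A_nt = 192.9 kN → 96.4 kN.
Bolt shear governs: 53 kN.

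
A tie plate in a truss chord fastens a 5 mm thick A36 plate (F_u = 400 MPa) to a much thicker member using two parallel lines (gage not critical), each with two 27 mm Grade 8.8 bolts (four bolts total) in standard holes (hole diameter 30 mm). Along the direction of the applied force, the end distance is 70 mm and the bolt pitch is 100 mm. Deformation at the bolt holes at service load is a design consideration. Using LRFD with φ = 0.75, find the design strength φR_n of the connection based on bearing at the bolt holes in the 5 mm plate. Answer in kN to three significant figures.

Per bolt r_n = 1.2 l_c t F_u ≤ 2.4 d t F_u; upper limit = 2.4 × 27 × 5 × 400 / 1000 = 129.6 kN.
Edge bolt: l_c = 70 − 30/2 = 55 mm → 1.2 × 55 × 5 × 400 / 1000 = 132 → r_n = 129.6 kN.
Interior bolts: l_c = 100 − 30 = 70 mm → 1.2 × 70 × 5 × 400 / 1000 = 168 → r_n = 129.6 kN.
R_n = 2 × 129.6 + 2 × 129.6 = 518.4 kN.
Design strength φR_n = 0.75 × 518.4 = 389 kN.

389 kN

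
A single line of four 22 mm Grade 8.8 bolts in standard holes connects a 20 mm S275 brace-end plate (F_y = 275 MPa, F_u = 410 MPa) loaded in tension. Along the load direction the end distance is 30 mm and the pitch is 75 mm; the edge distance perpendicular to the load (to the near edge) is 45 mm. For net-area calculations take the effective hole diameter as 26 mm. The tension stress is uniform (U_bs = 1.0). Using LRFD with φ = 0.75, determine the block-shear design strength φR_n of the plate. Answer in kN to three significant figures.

Shear plane L_v = 30 + 3·75 = 255 mm; A_gv = 255 × 20 = 5100 mm².
A_nv = (255 − 3.5·26) × 20 = 3280 mm².
A_nt = (45 − 0.5·26) × 20 = 640 mm².
0.6 F_u A_nv = 806.9 kN; 0.6 F_y A_gv = 841.5 kN → shear rupture governs the shear term.
R_n = 806.9 + 1.0 × 410 × 640 / 1000 = 1069 kN.
Design strength φR_n = 0.75 × 1069 = 802 kN.

802 kN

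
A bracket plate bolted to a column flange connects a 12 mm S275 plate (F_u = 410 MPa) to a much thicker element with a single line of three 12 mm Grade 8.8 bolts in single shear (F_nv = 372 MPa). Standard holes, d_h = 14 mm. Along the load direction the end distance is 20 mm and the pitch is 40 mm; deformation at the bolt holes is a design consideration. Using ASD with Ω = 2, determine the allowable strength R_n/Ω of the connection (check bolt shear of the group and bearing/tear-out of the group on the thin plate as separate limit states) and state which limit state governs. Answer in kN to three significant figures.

63.1 kN (bolt shear governs)

Bolt shear: A_b = π·12²/4 = 113.1 mm²; R_n = 372 × 113.1 × 3 × 1 / 1000 = 126.2 kN → 126.2 / 2 = 63.1 kN.
Bearing (1.2 l_c t F_u ≤ 2.4 d t F_u): upper limit = 2.4·12·12·410 / 1000 = 141.7 kN.
  Edge l_c = 20 − 14/2 = 13 → r_n = 76.75 kN; interior l_c = 40 − 14 = 26 → r_n = 141.7 kN.
  R_n,bearing = 1·76.75 + 2·141.7 = 360.1 kN → 360.1 / 2 = 180 kN.
Bolt shear governs: 63.1 kN.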